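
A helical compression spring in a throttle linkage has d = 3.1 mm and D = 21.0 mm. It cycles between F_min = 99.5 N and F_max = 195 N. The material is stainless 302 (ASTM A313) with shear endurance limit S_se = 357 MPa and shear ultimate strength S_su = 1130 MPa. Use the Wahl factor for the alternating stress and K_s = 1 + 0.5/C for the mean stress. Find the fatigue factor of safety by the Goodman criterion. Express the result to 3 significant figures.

C = D/d = 21.0/3.1 = 6.7742; K_W = (4C−1)/(4C−4)+0.615/C = 1.2207; K_s = 1+0.5/C = 1.0738
F_a = (F_max−F_min)/2 = 47.75 N; F_m = (F_max+F_min)/2 = 147.25 N
τ_a = K_W·8F_aD/(πd³) = 1.2207 × 85.713 = 104.63 MPa
τ_m = K_s·8F_mD/(πd³) = 1.0738 × 264.32 = 283.83 MPa
Goodman: 1/n_f = τ_a/S_se + τ_m/S_su = 104.63/357 + 283.83/1130 = 0.29308 + 0.25118 = 0.54425
n_f = 1/0.54425 = 1.837

1.84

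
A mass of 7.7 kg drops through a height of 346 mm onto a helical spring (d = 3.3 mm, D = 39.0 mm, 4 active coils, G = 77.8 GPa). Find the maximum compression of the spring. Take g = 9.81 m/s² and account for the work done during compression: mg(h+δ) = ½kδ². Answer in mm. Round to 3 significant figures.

120 mm

k = Gd⁴/(8D³N_a) = (77.8×10³)(3.3⁴)/(8·39.0³·4) = 4.8606 N/mm
W = mg = 7.7 × 9.81 = 75.537 N
½kδ² − Wδ − Wh = 0 → δ = (W + √(W² + 2kWh))/k
δ = (75.537 + √(5705.8 + 254072))/4.8606 = (75.537 + 509.68)/4.8606 = 120.4 mm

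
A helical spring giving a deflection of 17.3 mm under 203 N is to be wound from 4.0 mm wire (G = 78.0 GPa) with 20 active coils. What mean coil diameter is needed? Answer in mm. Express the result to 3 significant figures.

Required rate k = F/δ = 203/17.3 = 11.734 N/mm
D = (Gd⁴/(8N_a·k))^(1/3) = (78.0×10³·4.0⁴/(8·20·11.734))^(1/3)
  = (10635.7)^(1/3) = 21.9915 mm

22.0 mm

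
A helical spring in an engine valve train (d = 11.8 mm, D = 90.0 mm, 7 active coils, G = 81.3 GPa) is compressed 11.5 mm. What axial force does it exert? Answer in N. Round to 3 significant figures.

444 N

k = Gd⁴/(8D³N_a) = (81.3×10³)(11.8⁴)/(8·90.0³·7) = 38.61 N/mm
F = k·δ = 38.61 × 11.5 = 444.02 N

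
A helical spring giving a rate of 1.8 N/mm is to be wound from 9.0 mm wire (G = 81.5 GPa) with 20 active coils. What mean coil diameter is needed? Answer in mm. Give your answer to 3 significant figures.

123 mm

D = (Gd⁴/(8N_a·k))^(1/3) = (81.5×10³·9.0⁴/(8·20·1.8))^(1/3)
  = (1.85667e+06)^(1/3) = 122.9075 mm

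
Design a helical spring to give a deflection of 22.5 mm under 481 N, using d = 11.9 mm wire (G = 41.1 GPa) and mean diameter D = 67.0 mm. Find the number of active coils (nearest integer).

Required rate k = F/δ = 481/22.5 = 21.378 N/mm
N_a = Gd⁴/(8D³k) = (41.1×10³ × 11.9⁴)/(8 × 67.0³ × 21.378)
    = 8.24194e+08 / 5.14372e+07 = 16.02 → 16 coils

16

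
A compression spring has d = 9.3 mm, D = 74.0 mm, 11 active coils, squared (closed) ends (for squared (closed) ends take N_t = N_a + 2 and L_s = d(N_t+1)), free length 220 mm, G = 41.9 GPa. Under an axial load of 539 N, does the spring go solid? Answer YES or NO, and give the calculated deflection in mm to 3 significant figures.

k = Gd⁴/(8D³N_a) = (41.9×10³)(9.3⁴)/(8·74.0³·11) = 8.7896 N/mm
N_t = 13; L_s = 9.3·14 = 130.2 mm; δ_solid = L₀ − L_s = 220 − 130.2 = 89.8 mm
δ = F/k = 539/8.7896 = 61.323 mm
δ < δ_solid → spring does not go solid

NO, δ = 61.3 mm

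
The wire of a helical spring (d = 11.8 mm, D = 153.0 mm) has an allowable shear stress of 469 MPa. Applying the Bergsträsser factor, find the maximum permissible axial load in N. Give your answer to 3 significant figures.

C = D/d = 153.0/11.8 = 12.9661
K_B = (4C+2)/(4C−3) = 53.864/48.864 = 1.1023
τ_max = K·8FD/(πd³) → F_max = τ_allow·πd³/(8DK)
F_max = 469·π·11.8³/(8·153.0·1.1023) = 2.4209e+06/1349.2 = 1794.2 N

1790 N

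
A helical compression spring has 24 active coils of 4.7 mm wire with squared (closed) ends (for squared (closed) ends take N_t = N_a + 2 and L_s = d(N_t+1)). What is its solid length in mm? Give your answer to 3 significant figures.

127 mm

squared (closed) ends: N_t = N_a + 2 = 24 + 2 = 26
L_s = d·(N_t+1) = 4.7 × 27 = 126.9 mm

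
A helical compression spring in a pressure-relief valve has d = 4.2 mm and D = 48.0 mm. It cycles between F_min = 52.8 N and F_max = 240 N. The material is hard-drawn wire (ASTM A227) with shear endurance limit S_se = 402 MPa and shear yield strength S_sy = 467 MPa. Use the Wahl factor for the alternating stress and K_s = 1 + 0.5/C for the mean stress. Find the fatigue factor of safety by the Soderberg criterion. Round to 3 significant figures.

C = D/d = 48.0/4.2 = 11.4286; K_W = (4C−1)/(4C−4)+0.615/C = 1.1257; K_s = 1+0.5/C = 1.0437
F_a = (F_max−F_min)/2 = 93.6 N; F_m = (F_max+F_min)/2 = 146.4 N
τ_a = K_W·8F_aD/(πd³) = 1.1257 × 154.42 = 173.84 MPa
τ_m = K_s·8F_mD/(πd³) = 1.0437 × 241.53 = 252.1 MPa
Soderberg: 1/n_f = τ_a/S_se + τ_m/S_sy = 173.84/402 + 252.1/467 = 0.43243 + 0.53983 = 0.97226
n_f = 1/0.97226 = 1.029

1.03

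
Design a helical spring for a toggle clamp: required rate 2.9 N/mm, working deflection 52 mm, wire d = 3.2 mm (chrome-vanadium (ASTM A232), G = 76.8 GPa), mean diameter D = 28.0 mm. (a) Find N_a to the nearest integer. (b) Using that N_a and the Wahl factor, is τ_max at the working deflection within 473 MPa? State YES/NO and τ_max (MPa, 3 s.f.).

(a) 16 coils; (b) YES, τ_max = 378 MPa

N_a = Gd⁴/(8D³k) = (76.8×10³)(3.2⁴)/(8·28.0³·2.9) = 15.81 → N_a = 16
Actual rate k = Gd⁴/(8D³·16) = 2.866 N/mm
Working load F = kδ = 2.866·52 = 149.03 N
C = 28.0/3.2 = 8.7500; K_W = (4C−1)/(4C−4)+0.615/C = 1.1671
τ_max = K_W·8FD/(πd³) = 1.1671·324.29 = 378.46 MPa
τ_max ≤ 473 MPa → acceptable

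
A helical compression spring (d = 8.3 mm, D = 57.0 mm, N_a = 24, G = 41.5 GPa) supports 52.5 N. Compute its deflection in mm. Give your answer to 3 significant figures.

9.48 mm

k = Gd⁴/(8D³N_a) = (41.5×10³)(8.3⁴)/(8·57.0³·24) = 5.539 N/mm
δ = F/k = 52.5 / 5.539 = 9.4782 mm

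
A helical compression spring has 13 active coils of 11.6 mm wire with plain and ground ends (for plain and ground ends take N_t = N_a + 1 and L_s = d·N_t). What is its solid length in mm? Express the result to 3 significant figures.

plain and ground ends: N_t = N_a + 1 = 13 + 1 = 14
L_s = d·N_t = 11.6 × 14 = 162.4 mm

162 mm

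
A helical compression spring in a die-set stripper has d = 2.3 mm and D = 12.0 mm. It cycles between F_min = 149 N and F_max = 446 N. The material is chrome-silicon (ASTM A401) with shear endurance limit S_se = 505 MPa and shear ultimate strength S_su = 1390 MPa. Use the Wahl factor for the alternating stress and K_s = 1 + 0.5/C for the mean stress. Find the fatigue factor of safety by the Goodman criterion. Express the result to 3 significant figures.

C = D/d = 12.0/2.3 = 5.2174; K_W = (4C−1)/(4C−4)+0.615/C = 1.2957; K_s = 1+0.5/C = 1.0958
F_a = (F_max−F_min)/2 = 148.5 N; F_m = (F_max+F_min)/2 = 297.5 N
τ_a = K_W·8F_aD/(πd³) = 1.2957 × 372.96 = 483.25 MPa
τ_m = K_s·8F_mD/(πd³) = 1.0958 × 747.18 = 818.78 MPa
Goodman: 1/n_f = τ_a/S_se + τ_m/S_su = 483.25/505 + 818.78/1390 = 0.95693 + 0.58905 = 1.546
n_f = 1/1.546 = 0.6468

0.647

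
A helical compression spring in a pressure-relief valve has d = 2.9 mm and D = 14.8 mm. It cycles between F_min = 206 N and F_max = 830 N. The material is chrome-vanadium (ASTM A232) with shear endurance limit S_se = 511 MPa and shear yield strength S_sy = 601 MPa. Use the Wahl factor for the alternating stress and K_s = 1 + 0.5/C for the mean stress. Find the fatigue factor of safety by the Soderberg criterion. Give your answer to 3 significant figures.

0.371

C = D/d = 14.8/2.9 = 5.1034; K_W = (4C−1)/(4C−4)+0.615/C = 1.3033; K_s = 1+0.5/C = 1.0980
F_a = (F_max−F_min)/2 = 312 N; F_m = (F_max+F_min)/2 = 518 N
τ_a = K_W·8F_aD/(πd³) = 1.3033 × 482.13 = 628.35 MPa
τ_m = K_s·8F_mD/(πd³) = 1.0980 × 800.46 = 878.88 MPa
Soderberg: 1/n_f = τ_a/S_se + τ_m/S_sy = 628.35/511 + 878.88/601 = 1.22964 + 1.46236 = 2.692
n_f = 1/2.692 = 0.3715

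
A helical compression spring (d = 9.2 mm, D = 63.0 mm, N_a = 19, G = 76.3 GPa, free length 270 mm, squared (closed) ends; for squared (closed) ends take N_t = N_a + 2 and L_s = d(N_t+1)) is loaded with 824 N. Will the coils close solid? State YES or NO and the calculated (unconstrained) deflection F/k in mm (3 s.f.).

k = Gd⁴/(8D³N_a) = (76.3×10³)(9.2⁴)/(8·63.0³·19) = 14.382 N/mm
N_t = 21; L_s = 9.2·22 = 202.4 mm; δ_solid = L₀ − L_s = 270 − 202.4 = 67.6 mm
δ = F/k = 824/14.382 = 57.295 mm
δ < δ_solid → spring does not go solid

NO, δ = 57.3 mm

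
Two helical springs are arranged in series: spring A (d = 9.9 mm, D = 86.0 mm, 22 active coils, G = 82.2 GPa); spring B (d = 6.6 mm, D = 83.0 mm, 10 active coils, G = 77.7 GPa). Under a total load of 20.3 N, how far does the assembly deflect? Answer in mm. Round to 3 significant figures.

k_A = Gd⁴/(8D³N_a) = (82.2×10³)(9.9⁴)/(8·86.0³·22) = 7.0535 N/mm
k_B = Gd⁴/(8D³N_a) = (77.7×10³)(6.6⁴)/(8·83.0³·10) = 3.2231 N/mm
Series: 1/k_eq = 1/7.0535 + 1/3.2231 = 0.45203; k_eq = 2.2122 N/mm
δ = F/k_eq = 20.3/2.2122 = 9.1763 mm

9.18 mm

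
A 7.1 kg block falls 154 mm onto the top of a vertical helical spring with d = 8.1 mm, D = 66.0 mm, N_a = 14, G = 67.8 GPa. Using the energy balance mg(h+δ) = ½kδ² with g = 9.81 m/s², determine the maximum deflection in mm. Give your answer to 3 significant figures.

56.9 mm

k = Gd⁴/(8D³N_a) = (67.8×10³)(8.1⁴)/(8·66.0³·14) = 9.064 N/mm
W = mg = 7.1 × 9.81 = 69.651 N
½kδ² − Wδ − Wh = 0 → δ = (W + √(W² + 2kWh))/k
δ = (69.651 + √(4851.3 + 194446))/9.064 = (69.651 + 446.43)/9.064 = 56.937 mm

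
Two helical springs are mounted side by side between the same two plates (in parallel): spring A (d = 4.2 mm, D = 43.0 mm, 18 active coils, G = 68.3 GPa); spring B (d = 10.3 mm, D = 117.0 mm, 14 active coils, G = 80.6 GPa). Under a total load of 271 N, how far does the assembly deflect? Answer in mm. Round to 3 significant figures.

k_A = Gd⁴/(8D³N_a) = (68.3×10³)(4.2⁴)/(8·43.0³·18) = 1.8563 N/mm
k_B = Gd⁴/(8D³N_a) = (80.6×10³)(10.3⁴)/(8·117.0³·14) = 5.0572 N/mm
Parallel: k_eq = 1.8563 + 5.0572 = 6.9135 N/mm
δ = F/k_eq = 271/6.9135 = 39.199 mm

39.2 mm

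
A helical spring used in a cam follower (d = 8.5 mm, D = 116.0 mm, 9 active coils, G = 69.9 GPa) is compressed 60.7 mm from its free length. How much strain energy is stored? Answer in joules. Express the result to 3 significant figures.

5.98 J

k = Gd⁴/(8D³N_a) = (69.9×10³)(8.5⁴)/(8·116.0³·9) = 3.2467 N/mm
U = ½kδ² = 0.5 × 3.2467 × 60.7² = 5981.3 N·mm = 5.9813 J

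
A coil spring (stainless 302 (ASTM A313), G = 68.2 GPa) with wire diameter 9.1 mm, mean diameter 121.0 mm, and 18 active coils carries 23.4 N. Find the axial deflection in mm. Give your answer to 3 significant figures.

k = Gd⁴/(8D³N_a) = (68.2×10³)(9.1⁴)/(8·121.0³·18) = 1.8333 N/mm
δ = F/k = 23.4 / 1.8333 = 12.764 mm

12.8 mm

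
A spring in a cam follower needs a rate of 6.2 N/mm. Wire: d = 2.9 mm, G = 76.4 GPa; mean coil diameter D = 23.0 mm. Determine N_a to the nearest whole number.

N_a = Gd⁴/(8D³k) = (76.4×10³ × 2.9⁴)/(8 × 23.0³ × 6.2)
    = 5.40363e+06 / 603483 = 8.954 → 9 coils

9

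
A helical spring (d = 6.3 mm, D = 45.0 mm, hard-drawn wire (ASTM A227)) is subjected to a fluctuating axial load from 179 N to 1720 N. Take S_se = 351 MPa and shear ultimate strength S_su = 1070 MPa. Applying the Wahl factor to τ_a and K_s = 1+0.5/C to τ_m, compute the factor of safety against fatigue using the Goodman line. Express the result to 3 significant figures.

0.606

C = D/d = 45.0/6.3 = 7.1429; K_W = (4C−1)/(4C−4)+0.615/C = 1.2082; K_s = 1+0.5/C = 1.0700
F_a = (F_max−F_min)/2 = 770.5 N; F_m = (F_max+F_min)/2 = 949.5 N
τ_a = K_W·8F_aD/(πd³) = 1.2082 × 353.1 = 426.62 MPa
τ_m = K_s·8F_mD/(πd³) = 1.0700 × 435.14 = 465.6 MPa
Goodman: 1/n_f = τ_a/S_se + τ_m/S_su = 426.62/351 + 465.6/1070 = 1.21544 + 0.43514 = 1.6506
n_f = 1/1.6506 = 0.6058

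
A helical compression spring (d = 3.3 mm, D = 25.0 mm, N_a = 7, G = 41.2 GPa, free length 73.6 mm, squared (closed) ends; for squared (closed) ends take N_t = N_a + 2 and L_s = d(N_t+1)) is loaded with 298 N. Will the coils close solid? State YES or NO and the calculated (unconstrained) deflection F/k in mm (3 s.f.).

k = Gd⁴/(8D³N_a) = (41.2×10³)(3.3⁴)/(8·25.0³·7) = 5.584 N/mm
N_t = 9; L_s = 3.3·10 = 33 mm; δ_solid = L₀ − L_s = 73.6 − 33 = 40.6 mm
δ = F/k = 298/5.584 = 53.367 mm
δ ≥ δ_solid → spring goes solid

YES, δ = 53.4 mm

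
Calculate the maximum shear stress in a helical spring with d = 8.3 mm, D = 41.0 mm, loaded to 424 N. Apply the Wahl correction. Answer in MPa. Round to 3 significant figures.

102 MPa

Spring index C = D/d = 41.0/8.3 = 4.9398
K_W = (4C−1)/(4C−4) + 0.615/C = 18.759/15.759 + 0.1245 = 1.3149
τ₀ = 8FD/(πd³) = 8·424·41.0/(π·8.3³) = 139072/1796.3 = 77.42 MPa
τ_max = K·τ₀ = 1.3149 × 77.42 = 101.8 MPa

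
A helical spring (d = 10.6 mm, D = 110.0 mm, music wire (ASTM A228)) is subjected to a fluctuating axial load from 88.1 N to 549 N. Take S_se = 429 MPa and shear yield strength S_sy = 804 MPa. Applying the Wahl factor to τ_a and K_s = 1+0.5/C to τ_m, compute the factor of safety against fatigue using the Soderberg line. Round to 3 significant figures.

4.14

C = D/d = 110.0/10.6 = 10.3774; K_W = (4C−1)/(4C−4)+0.615/C = 1.1392; K_s = 1+0.5/C = 1.0482
F_a = (F_max−F_min)/2 = 230.45 N; F_m = (F_max+F_min)/2 = 318.55 N
τ_a = K_W·8F_aD/(πd³) = 1.1392 × 54.199 = 61.746 MPa
τ_m = K_s·8F_mD/(πd³) = 1.0482 × 74.919 = 78.529 MPa
Soderberg: 1/n_f = τ_a/S_se + τ_m/S_sy = 61.746/429 + 78.529/804 = 0.14393 + 0.09767 = 0.2416
n_f = 1/0.2416 = 4.139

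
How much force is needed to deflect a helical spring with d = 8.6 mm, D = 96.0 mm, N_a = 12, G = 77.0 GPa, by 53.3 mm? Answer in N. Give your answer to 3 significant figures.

k = Gd⁴/(8D³N_a) = (77.0×10³)(8.6⁴)/(8·96.0³·12) = 4.9591 N/mm
F = k·δ = 4.9591 × 53.3 = 264.32 N

264 N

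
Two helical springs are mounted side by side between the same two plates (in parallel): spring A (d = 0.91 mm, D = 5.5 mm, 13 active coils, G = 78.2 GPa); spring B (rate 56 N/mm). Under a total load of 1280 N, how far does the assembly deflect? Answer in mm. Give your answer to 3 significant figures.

21.7 mm

k_A = Gd⁴/(8D³N_a) = (78.2×10³)(0.91⁴)/(8·5.5³·13) = 3.0992 N/mm
Parallel: k_eq = 3.0992 + 56 = 59.099 N/mm
δ = F/k_eq = 1280/59.099 = 21.658 mm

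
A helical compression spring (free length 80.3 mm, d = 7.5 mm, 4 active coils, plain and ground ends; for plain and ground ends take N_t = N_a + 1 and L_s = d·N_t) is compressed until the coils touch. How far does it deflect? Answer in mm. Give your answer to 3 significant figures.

N_t = 5; L_s = 7.5·5 = 37.5 mm
δ_solid = L₀ − L_s = 80.3 − 37.5 = 42.8 mm

42.8 mm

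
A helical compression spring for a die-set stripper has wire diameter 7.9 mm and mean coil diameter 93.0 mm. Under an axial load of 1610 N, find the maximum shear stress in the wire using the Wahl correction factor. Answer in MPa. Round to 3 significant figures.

Spring index C = D/d = 93.0/7.9 = 11.7722
K_W = (4C−1)/(4C−4) + 0.615/C = 46.089/43.089 + 0.0522 = 1.1219
τ₀ = 8FD/(πd³) = 8·1610·93.0/(π·7.9³) = 1.19784e+06/1548.9 = 773.33 MPa
τ_max = K·τ₀ = 1.1219 × 773.33 = 867.58 MPa

868 MPa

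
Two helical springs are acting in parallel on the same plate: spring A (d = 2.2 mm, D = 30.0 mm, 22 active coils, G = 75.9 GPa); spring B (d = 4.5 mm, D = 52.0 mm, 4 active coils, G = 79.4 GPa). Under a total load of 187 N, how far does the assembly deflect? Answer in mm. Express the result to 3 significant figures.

24.6 mm

k_A = Gd⁴/(8D³N_a) = (75.9×10³)(2.2⁴)/(8·30.0³·22) = 0.37416 N/mm
k_B = Gd⁴/(8D³N_a) = (79.4×10³)(4.5⁴)/(8·52.0³·4) = 7.2362 N/mm
Parallel: k_eq = 0.37416 + 7.2362 = 7.6104 N/mm
δ = F/k_eq = 187/7.6104 = 24.572 mm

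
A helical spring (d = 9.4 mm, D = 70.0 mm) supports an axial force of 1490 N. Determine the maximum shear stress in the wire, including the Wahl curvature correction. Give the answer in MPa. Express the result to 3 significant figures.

383 MPa

Spring index C = D/d = 70.0/9.4 = 7.4468
K_W = (4C−1)/(4C−4) + 0.615/C = 28.787/25.787 + 0.0826 = 1.1989
τ₀ = 8FD/(πd³) = 8·1490·70.0/(π·9.4³) = 834400/2609.4 = 319.77 MPa
τ_max = K·τ₀ = 1.1989 × 319.77 = 383.38 MPa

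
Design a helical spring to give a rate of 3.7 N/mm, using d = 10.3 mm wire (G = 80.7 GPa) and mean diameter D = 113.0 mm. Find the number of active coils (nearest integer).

N_a = Gd⁴/(8D³k) = (80.7×10³ × 10.3⁴)/(8 × 113.0³ × 3.7)
    = 9.08286e+08 / 4.27098e+07 = 21.27 → 21 coils

21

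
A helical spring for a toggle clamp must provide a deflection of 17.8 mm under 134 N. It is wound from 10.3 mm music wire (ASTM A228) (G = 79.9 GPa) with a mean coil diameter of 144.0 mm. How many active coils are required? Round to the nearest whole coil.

5

Required rate k = F/δ = 134/17.8 = 7.5281 N/mm
N_a = Gd⁴/(8D³k) = (79.9×10³ × 10.3⁴)/(8 × 144.0³ × 7.5281)
    = 8.99282e+08 / 1.7983e+08 = 5.001 → 5 coils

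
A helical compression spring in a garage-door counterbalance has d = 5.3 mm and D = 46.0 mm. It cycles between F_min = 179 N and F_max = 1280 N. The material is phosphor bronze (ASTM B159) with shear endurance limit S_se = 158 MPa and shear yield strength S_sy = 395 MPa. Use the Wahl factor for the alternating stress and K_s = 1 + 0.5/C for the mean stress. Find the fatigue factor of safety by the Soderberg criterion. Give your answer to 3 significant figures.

C = D/d = 46.0/5.3 = 8.6792; K_W = (4C−1)/(4C−4)+0.615/C = 1.1685; K_s = 1+0.5/C = 1.0576
F_a = (F_max−F_min)/2 = 550.5 N; F_m = (F_max+F_min)/2 = 729.5 N
τ_a = K_W·8F_aD/(πd³) = 1.1685 × 433.14 = 506.13 MPa
τ_m = K_s·8F_mD/(πd³) = 1.0576 × 573.98 = 607.04 MPa
Soderberg: 1/n_f = τ_a/S_se + τ_m/S_sy = 506.13/158 + 607.04/395 = 3.20338 + 1.53682 = 4.7402
n_f = 1/4.7402 = 0.211

0.211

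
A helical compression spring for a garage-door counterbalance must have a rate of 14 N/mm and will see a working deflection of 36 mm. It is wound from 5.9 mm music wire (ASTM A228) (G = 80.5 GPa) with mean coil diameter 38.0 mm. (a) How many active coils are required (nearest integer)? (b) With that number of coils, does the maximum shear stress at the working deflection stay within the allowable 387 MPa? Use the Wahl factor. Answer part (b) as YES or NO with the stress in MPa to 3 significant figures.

(a) 16 coils; (b) YES, τ_max = 291 MPa

N_a = Gd⁴/(8D³k) = (80.5×10³)(5.9⁴)/(8·38.0³·14) = 15.87 → N_a = 16
Actual rate k = Gd⁴/(8D³·16) = 13.888 N/mm
Working load F = kδ = 13.888·36 = 499.97 N
C = 38.0/5.9 = 6.4407; K_W = (4C−1)/(4C−4)+0.615/C = 1.2333
τ_max = K_W·8FD/(πd³) = 1.2333·235.57 = 290.53 MPa
τ_max ≤ 387 MPa → acceptable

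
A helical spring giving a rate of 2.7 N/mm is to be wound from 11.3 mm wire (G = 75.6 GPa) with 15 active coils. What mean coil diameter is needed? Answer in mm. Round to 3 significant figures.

156 mm

D = (Gd⁴/(8N_a·k))^(1/3) = (75.6×10³·11.3⁴/(8·15·2.7))^(1/3)
  = (3.80444e+06)^(1/3) = 156.1098 mm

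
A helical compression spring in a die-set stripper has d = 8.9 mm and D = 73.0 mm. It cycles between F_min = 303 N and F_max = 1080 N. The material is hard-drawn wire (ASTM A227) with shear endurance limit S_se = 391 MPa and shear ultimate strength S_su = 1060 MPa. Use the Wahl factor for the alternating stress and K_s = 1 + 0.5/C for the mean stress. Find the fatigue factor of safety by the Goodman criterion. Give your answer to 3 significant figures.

2.03

C = D/d = 73.0/8.9 = 8.2022; K_W = (4C−1)/(4C−4)+0.615/C = 1.1791; K_s = 1+0.5/C = 1.0610
F_a = (F_max−F_min)/2 = 388.5 N; F_m = (F_max+F_min)/2 = 691.5 N
τ_a = K_W·8F_aD/(πd³) = 1.1791 × 102.44 = 120.79 MPa
τ_m = K_s·8F_mD/(πd³) = 1.0610 × 182.34 = 193.46 MPa
Goodman: 1/n_f = τ_a/S_se + τ_m/S_su = 120.79/391 + 193.46/1060 = 0.30893 + 0.18251 = 0.49144
n_f = 1/0.49144 = 2.035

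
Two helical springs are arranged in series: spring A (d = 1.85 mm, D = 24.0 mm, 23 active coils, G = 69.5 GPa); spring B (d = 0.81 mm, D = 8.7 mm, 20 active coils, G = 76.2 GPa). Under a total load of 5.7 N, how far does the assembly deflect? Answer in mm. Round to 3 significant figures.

k_A = Gd⁴/(8D³N_a) = (69.5×10³)(1.85⁴)/(8·24.0³·23) = 0.32005 N/mm
k_B = Gd⁴/(8D³N_a) = (76.2×10³)(0.81⁴)/(8·8.7³·20) = 0.31133 N/mm
Series: 1/k_eq = 1/0.32005 + 1/0.31133 = 6.3365; k_eq = 0.15781 N/mm
δ = F/k_eq = 5.7/0.15781 = 36.118 mm

36.1 mm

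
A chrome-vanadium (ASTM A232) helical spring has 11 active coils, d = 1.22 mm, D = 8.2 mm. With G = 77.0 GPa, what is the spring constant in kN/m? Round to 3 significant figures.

k = Gd⁴/(8D³N_a) = (77.0×10³ × 1.22⁴) / (8 × 8.2³ × 11)
  = 170581 / 48520.4 = 3.5157 N/mm

3.52 kN/m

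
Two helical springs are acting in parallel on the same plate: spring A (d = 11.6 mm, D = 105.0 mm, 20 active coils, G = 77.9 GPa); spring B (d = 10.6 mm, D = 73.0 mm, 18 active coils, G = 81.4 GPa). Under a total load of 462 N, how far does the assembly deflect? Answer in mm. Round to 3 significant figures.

k_A = Gd⁴/(8D³N_a) = (77.9×10³)(11.6⁴)/(8·105.0³·20) = 7.6152 N/mm
k_B = Gd⁴/(8D³N_a) = (81.4×10³)(10.6⁴)/(8·73.0³·18) = 18.345 N/mm
Parallel: k_eq = 7.6152 + 18.345 = 25.96 N/mm
δ = F/k_eq = 462/25.96 = 17.796 mm

17.8 mm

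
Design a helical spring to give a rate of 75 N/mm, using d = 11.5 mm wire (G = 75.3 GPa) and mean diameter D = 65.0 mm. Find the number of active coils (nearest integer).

8

N_a = Gd⁴/(8D³k) = (75.3×10³ × 11.5⁴)/(8 × 65.0³ × 75)
    = 1.317e+09 / 1.64775e+08 = 7.993 → 8 coils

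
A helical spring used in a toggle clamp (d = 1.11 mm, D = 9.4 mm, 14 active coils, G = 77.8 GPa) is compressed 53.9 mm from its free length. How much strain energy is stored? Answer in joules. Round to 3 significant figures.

k = Gd⁴/(8D³N_a) = (77.8×10³)(1.11⁴)/(8·9.4³·14) = 1.2696 N/mm
U = ½kδ² = 0.5 × 1.2696 × 53.9² = 1844.2 N·mm = 1.8442 J

1.84 J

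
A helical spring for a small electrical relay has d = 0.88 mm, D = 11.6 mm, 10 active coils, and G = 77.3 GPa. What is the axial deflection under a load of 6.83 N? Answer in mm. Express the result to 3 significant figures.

18.4 mm

k = Gd⁴/(8D³N_a) = (77.3×10³)(0.88⁴)/(8·11.6³·10) = 0.37123 N/mm
δ = F/k = 6.83 / 0.37123 = 18.398 mm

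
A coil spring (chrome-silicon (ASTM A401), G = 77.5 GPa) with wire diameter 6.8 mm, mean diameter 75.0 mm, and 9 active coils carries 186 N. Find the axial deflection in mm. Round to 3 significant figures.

k = Gd⁴/(8D³N_a) = (77.5×10³)(6.8⁴)/(8·75.0³·9) = 5.4553 N/mm
δ = F/k = 186 / 5.4553 = 34.095 mm

34.1 mm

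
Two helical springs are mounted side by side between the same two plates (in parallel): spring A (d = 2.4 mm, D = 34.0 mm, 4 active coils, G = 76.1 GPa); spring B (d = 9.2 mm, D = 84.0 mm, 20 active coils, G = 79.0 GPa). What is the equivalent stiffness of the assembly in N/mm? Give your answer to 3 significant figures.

7.98 N/mm

k_A = Gd⁴/(8D³N_a) = (76.1×10³)(2.4⁴)/(8·34.0³·4) = 2.0074 N/mm
k_B = Gd⁴/(8D³N_a) = (79.0×10³)(9.2⁴)/(8·84.0³·20) = 5.9679 N/mm
Parallel: k_eq = 2.0074 + 5.9679 = 7.9753 N/mm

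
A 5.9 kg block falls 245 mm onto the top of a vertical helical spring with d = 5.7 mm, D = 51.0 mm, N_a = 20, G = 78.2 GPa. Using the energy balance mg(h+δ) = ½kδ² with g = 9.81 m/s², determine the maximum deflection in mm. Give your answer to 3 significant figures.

k = Gd⁴/(8D³N_a) = (78.2×10³)(5.7⁴)/(8·51.0³·20) = 3.8893 N/mm
W = mg = 5.9 × 9.81 = 57.879 N
½kδ² − Wδ − Wh = 0 → δ = (W + √(W² + 2kWh))/k
δ = (57.879 + √(3350 + 110304))/3.8893 = (57.879 + 337.13)/3.8893 = 101.56 mm

102 mm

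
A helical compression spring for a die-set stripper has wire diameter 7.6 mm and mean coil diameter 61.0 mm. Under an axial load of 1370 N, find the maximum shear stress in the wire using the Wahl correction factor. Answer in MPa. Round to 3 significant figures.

574 MPa

Spring index C = D/d = 61.0/7.6 = 8.0263
K_W = (4C−1)/(4C−4) + 0.615/C = 31.105/28.105 + 0.0766 = 1.1834
τ₀ = 8FD/(πd³) = 8·1370·61.0/(π·7.6³) = 668560/1379.1 = 484.79 MPa
τ_max = K·τ₀ = 1.1834 × 484.79 = 573.68 MPa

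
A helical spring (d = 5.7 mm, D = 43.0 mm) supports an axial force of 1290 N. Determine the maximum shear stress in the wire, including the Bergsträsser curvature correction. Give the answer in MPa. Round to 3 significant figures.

Spring index C = D/d = 43.0/5.7 = 7.5439
K_B = (4C+2)/(4C−3) = 32.175/27.175 = 1.1840
τ₀ = 8FD/(πd³) = 8·1290·43.0/(π·5.7³) = 443760/581.8 = 762.74 MPa
τ_max = K·τ₀ = 1.1840 × 762.74 = 903.07 MPa

903 MPa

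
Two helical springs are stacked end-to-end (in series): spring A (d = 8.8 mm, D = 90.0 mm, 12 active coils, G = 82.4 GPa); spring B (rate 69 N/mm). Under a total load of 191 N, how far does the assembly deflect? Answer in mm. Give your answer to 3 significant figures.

29.8 mm

k_A = Gd⁴/(8D³N_a) = (82.4×10³)(8.8⁴)/(8·90.0³·12) = 7.0609 N/mm
Series: 1/k_eq = 1/7.0609 + 1/69 = 0.15612; k_eq = 6.4054 N/mm
δ = F/k_eq = 191/6.4054 = 29.819 mm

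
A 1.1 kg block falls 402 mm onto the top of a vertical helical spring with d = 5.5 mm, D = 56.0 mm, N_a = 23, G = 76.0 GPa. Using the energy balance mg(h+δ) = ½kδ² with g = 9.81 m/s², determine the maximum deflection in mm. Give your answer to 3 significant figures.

k = Gd⁴/(8D³N_a) = (76.0×10³)(5.5⁴)/(8·56.0³·23) = 2.1522 N/mm
W = mg = 1.1 × 9.81 = 10.791 N
½kδ² − Wδ − Wh = 0 → δ = (W + √(W² + 2kWh))/k
δ = (10.791 + √(116.45 + 18672.4))/2.1522 = (10.791 + 137.07)/2.1522 = 68.703 mm

68.7 mm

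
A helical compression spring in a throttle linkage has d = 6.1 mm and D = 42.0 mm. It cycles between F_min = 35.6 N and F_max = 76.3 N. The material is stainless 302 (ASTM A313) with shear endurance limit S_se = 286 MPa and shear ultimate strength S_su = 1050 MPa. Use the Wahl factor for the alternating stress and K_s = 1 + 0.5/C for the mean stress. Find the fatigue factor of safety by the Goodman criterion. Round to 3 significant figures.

14.8

C = D/d = 42.0/6.1 = 6.8852; K_W = (4C−1)/(4C−4)+0.615/C = 1.2168; K_s = 1+0.5/C = 1.0726
F_a = (F_max−F_min)/2 = 20.35 N; F_m = (F_max+F_min)/2 = 55.95 N
τ_a = K_W·8F_aD/(πd³) = 1.2168 × 9.5888 = 11.667 MPa
τ_m = K_s·8F_mD/(πd³) = 1.0726 × 26.363 = 28.278 MPa
Goodman: 1/n_f = τ_a/S_se + τ_m/S_su = 11.667/286 + 28.278/1050 = 0.04079 + 0.02693 = 0.067726
n_f = 1/0.067726 = 14.77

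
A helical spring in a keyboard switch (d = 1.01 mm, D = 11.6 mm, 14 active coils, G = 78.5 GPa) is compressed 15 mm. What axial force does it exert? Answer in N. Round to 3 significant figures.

k = Gd⁴/(8D³N_a) = (78.5×10³)(1.01⁴)/(8·11.6³·14) = 0.46726 N/mm
F = k·δ = 0.46726 × 15 = 7.009 N

7.01 N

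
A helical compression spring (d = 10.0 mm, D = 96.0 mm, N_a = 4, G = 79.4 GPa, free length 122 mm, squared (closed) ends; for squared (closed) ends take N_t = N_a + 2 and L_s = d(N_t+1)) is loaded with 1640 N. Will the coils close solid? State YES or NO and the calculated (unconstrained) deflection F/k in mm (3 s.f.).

k = Gd⁴/(8D³N_a) = (79.4×10³)(10.0⁴)/(8·96.0³·4) = 28.045 N/mm
N_t = 6; L_s = 10.0·7 = 70 mm; δ_solid = L₀ − L_s = 122 − 70 = 52 mm
δ = F/k = 1640/28.045 = 58.477 mm
δ ≥ δ_solid → spring goes solid

YES, δ = 58.5 mm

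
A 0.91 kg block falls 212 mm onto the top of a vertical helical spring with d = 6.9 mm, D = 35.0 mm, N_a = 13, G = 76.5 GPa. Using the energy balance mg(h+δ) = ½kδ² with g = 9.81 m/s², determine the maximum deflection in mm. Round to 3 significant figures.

10.1 mm

k = Gd⁴/(8D³N_a) = (76.5×10³)(6.9⁴)/(8·35.0³·13) = 38.888 N/mm
W = mg = 0.91 × 9.81 = 8.9271 N
½kδ² − Wδ − Wh = 0 → δ = (W + √(W² + 2kWh))/k
δ = (8.9271 + √(79.693 + 147196))/38.888 = (8.9271 + 383.77)/38.888 = 10.098 mm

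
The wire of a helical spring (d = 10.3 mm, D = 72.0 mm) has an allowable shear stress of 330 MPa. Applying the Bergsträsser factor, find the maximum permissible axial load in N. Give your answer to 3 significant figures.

1640 N

C = D/d = 72.0/10.3 = 6.9903
K_B = (4C+2)/(4C−3) = 29.961/24.961 = 1.2003
τ_max = K·8FD/(πd³) → F_max = τ_allow·πd³/(8DK)
F_max = 330·π·10.3³/(8·72.0·1.2003) = 1.1329e+06/691.38 = 1638.5 N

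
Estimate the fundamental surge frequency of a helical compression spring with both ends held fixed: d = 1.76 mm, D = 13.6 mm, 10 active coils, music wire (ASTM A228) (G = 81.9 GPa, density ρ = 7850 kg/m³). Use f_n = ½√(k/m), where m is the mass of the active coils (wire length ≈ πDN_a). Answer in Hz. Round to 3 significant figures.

346 Hz

k = Gd⁴/(8D³N_a) = (81.9×10³)(1.76⁴)/(8·13.6³·10) = 3.9051 N/mm = 3905.1 N/m
Wire length L = πDN_a = π·13.6·10 = 427.26 mm
m = ρ·(πd²/4)·L = 7850 × 2.4328×10⁻⁶ m² × 0.42726 m = 0.0081597 kg
f_n = ½√(k/m) = 0.5·√(3905.1/0.0081597) = 0.5·√(4.7858e+05) = 345.9 Hz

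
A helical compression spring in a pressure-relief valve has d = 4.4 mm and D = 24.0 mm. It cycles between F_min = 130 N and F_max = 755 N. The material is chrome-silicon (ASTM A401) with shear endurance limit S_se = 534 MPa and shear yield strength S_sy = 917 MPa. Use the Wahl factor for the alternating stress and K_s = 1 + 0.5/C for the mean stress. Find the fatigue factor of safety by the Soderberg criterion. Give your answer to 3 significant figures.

C = D/d = 24.0/4.4 = 5.4545; K_W = (4C−1)/(4C−4)+0.615/C = 1.2811; K_s = 1+0.5/C = 1.0917
F_a = (F_max−F_min)/2 = 312.5 N; F_m = (F_max+F_min)/2 = 442.5 N
τ_a = K_W·8F_aD/(πd³) = 1.2811 × 224.2 = 287.23 MPa
τ_m = K_s·8F_mD/(πd³) = 1.0917 × 317.47 = 346.57 MPa
Soderberg: 1/n_f = τ_a/S_se + τ_m/S_sy = 287.23/534 + 346.57/917 = 0.53789 + 0.37794 = 0.91583
n_f = 1/0.91583 = 1.092

1.09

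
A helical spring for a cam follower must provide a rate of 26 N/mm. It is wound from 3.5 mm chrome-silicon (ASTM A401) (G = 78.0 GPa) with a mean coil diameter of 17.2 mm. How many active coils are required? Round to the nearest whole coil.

11

N_a = Gd⁴/(8D³k) = (78.0×10³ × 3.5⁴)/(8 × 17.2³ × 26)
    = 1.17049e+07 / 1.0584e+06 = 11.06 → 11 coils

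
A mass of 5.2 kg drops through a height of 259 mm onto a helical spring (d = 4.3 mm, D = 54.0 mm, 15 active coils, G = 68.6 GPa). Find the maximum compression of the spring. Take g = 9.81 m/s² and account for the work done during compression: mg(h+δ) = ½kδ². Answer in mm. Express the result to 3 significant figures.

k = Gd⁴/(8D³N_a) = (68.6×10³)(4.3⁴)/(8·54.0³·15) = 1.2412 N/mm
W = mg = 5.2 × 9.81 = 51.012 N
½kδ² − Wδ − Wh = 0 → δ = (W + √(W² + 2kWh))/k
δ = (51.012 + √(2602.2 + 32797.3))/1.2412 = (51.012 + 188.15)/1.2412 = 192.69 mm

193 mm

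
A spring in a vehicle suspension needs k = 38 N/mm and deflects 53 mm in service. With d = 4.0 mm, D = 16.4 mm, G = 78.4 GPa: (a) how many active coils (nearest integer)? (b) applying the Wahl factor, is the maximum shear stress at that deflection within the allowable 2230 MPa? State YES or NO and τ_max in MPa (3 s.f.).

(a) 15 coils; (b) YES, τ_max = 1830 MPa

N_a = Gd⁴/(8D³k) = (78.4×10³)(4.0⁴)/(8·16.4³·38) = 14.97 → N_a = 15
Actual rate k = Gd⁴/(8D³·15) = 37.918 N/mm
Working load F = kδ = 37.918·53 = 2009.6 N
C = 16.4/4.0 = 4.1000; K_W = (4C−1)/(4C−4)+0.615/C = 1.3919
τ_max = K_W·8FD/(πd³) = 1.3919·1311.4 = 1825.3 MPa
τ_max ≤ 2230 MPa → acceptable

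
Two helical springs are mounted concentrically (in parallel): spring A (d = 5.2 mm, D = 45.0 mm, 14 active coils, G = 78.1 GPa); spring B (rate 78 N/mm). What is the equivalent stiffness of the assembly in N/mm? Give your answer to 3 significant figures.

83.6 N/mm

k_A = Gd⁴/(8D³N_a) = (78.1×10³)(5.2⁴)/(8·45.0³·14) = 5.5951 N/mm
Parallel: k_eq = 5.5951 + 78 = 83.595 N/mm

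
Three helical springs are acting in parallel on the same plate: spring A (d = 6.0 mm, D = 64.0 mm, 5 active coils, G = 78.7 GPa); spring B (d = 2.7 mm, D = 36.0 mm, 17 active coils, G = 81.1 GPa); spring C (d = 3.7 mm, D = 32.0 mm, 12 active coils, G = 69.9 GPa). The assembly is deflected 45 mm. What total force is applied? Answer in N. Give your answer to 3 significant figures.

656 N

k_A = Gd⁴/(8D³N_a) = (78.7×10³)(6.0⁴)/(8·64.0³·5) = 9.727 N/mm
k_B = Gd⁴/(8D³N_a) = (81.1×10³)(2.7⁴)/(8·36.0³·17) = 0.67925 N/mm
k_C = Gd⁴/(8D³N_a) = (69.9×10³)(3.7⁴)/(8·32.0³·12) = 4.1645 N/mm
Parallel: k_eq = 9.727 + 0.67925 + 4.1645 = 14.571 N/mm
F = k_eq·δ = 14.571·45 = 655.68 N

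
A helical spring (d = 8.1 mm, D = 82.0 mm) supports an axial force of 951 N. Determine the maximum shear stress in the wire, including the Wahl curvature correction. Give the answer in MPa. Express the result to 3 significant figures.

Spring index C = D/d = 82.0/8.1 = 10.1235
K_W = (4C−1)/(4C−4) + 0.615/C = 39.494/36.494 + 0.0607 = 1.1430
τ₀ = 8FD/(πd³) = 8·951·82.0/(π·8.1³) = 623856/1669.6 = 373.66 MPa
τ_max = K·τ₀ = 1.1430 × 373.66 = 427.08 MPa

427 MPa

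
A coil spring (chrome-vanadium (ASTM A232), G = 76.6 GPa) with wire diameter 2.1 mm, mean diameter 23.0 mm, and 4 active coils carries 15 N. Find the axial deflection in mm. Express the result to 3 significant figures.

k = Gd⁴/(8D³N_a) = (76.6×10³)(2.1⁴)/(8·23.0³·4) = 3.8262 N/mm
δ = F/k = 15 / 3.8262 = 3.9203 mm

3.92 mm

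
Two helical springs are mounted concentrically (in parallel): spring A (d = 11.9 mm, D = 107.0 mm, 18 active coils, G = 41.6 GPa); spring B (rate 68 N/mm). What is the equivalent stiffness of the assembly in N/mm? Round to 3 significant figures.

72.7 N/mm

k_A = Gd⁴/(8D³N_a) = (41.6×10³)(11.9⁴)/(8·107.0³·18) = 4.729 N/mm
Parallel: k_eq = 4.729 + 68 = 72.729 N/mm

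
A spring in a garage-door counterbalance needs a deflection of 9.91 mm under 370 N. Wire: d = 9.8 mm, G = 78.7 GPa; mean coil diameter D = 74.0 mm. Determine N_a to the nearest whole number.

Required rate k = F/δ = 370/9.91 = 37.336 N/mm
N_a = Gd⁴/(8D³k) = (78.7×10³ × 9.8⁴)/(8 × 74.0³ × 37.336)
    = 7.25904e+08 / 1.21036e+08 = 5.997 → 6 coils

6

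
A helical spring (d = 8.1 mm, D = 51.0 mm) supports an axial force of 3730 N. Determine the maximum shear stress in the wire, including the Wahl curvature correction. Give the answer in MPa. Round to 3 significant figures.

1130 MPa

Spring index C = D/d = 51.0/8.1 = 6.2963
K_W = (4C−1)/(4C−4) + 0.615/C = 24.185/21.185 + 0.0977 = 1.2393
τ₀ = 8FD/(πd³) = 8·3730·51.0/(π·8.1³) = 1.52184e+06/1669.6 = 911.52 MPa
τ_max = K·τ₀ = 1.2393 × 911.52 = 1129.6 MPa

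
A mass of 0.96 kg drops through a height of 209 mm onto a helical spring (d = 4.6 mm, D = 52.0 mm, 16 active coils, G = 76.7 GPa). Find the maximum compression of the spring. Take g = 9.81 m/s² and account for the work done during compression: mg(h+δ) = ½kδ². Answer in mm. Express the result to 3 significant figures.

k = Gd⁴/(8D³N_a) = (76.7×10³)(4.6⁴)/(8·52.0³·16) = 1.9081 N/mm
W = mg = 0.96 × 9.81 = 9.4176 N
½kδ² − Wδ − Wh = 0 → δ = (W + √(W² + 2kWh))/k
δ = (9.4176 + √(88.691 + 7511.44))/1.9081 = (9.4176 + 87.179)/1.9081 = 50.624 mm

50.6 mm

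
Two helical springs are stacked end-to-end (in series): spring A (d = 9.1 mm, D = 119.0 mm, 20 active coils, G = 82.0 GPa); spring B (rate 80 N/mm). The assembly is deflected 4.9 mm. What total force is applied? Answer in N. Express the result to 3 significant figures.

k_A = Gd⁴/(8D³N_a) = (82.0×10³)(9.1⁴)/(8·119.0³·20) = 2.0855 N/mm
Series: 1/k_eq = 1/2.0855 + 1/80 = 0.49199; k_eq = 2.0326 N/mm
F = k_eq·δ = 2.0326·4.9 = 9.9595 N

9.96 N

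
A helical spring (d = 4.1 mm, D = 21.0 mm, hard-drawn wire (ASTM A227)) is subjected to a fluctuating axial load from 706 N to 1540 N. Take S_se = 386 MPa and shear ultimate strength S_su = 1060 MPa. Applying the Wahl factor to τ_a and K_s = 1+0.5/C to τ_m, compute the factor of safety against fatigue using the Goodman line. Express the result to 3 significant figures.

C = D/d = 21.0/4.1 = 5.1220; K_W = (4C−1)/(4C−4)+0.615/C = 1.3020; K_s = 1+0.5/C = 1.0976
F_a = (F_max−F_min)/2 = 417 N; F_m = (F_max+F_min)/2 = 1123 N
τ_a = K_W·8F_aD/(πd³) = 1.3020 × 323.55 = 421.27 MPa
τ_m = K_s·8F_mD/(πd³) = 1.0976 × 871.34 = 956.4 MPa
Goodman: 1/n_f = τ_a/S_se + τ_m/S_su = 421.27/386 + 956.4/1060 = 1.09138 + 0.90226 = 1.9936
n_f = 1/1.9936 = 0.5016

0.502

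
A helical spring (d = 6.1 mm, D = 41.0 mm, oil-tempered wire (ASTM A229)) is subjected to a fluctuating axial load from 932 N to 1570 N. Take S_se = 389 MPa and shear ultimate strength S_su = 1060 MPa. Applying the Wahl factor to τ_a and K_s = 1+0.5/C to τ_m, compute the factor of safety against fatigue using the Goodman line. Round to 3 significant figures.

C = D/d = 41.0/6.1 = 6.7213; K_W = (4C−1)/(4C−4)+0.615/C = 1.2226; K_s = 1+0.5/C = 1.0744
F_a = (F_max−F_min)/2 = 319 N; F_m = (F_max+F_min)/2 = 1251 N
τ_a = K_W·8F_aD/(πd³) = 1.2226 × 146.73 = 179.39 MPa
τ_m = K_s·8F_mD/(πd³) = 1.0744 × 575.43 = 618.24 MPa
Goodman: 1/n_f = τ_a/S_se + τ_m/S_su = 179.39/389 + 618.24/1060 = 0.46116 + 0.58324 = 1.0444
n_f = 1/1.0444 = 0.9575

0.957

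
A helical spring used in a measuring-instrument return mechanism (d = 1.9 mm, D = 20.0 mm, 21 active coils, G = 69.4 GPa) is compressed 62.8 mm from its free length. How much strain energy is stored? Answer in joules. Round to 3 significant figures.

1.33 J

k = Gd⁴/(8D³N_a) = (69.4×10³)(1.9⁴)/(8·20.0³·21) = 0.67294 N/mm
U = ½kδ² = 0.5 × 0.67294 × 62.8² = 1327 N·mm = 1.327 J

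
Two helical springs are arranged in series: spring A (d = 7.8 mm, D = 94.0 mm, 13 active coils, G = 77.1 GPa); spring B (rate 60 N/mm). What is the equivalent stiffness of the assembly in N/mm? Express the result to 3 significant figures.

k_A = Gd⁴/(8D³N_a) = (77.1×10³)(7.8⁴)/(8·94.0³·13) = 3.3038 N/mm
Series: 1/k_eq = 1/3.3038 + 1/60 = 0.31935; k_eq = 3.1314 N/mm

3.13 N/mm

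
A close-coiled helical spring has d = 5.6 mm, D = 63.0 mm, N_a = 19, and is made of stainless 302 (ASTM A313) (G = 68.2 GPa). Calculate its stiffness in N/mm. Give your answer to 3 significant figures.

k = Gd⁴/(8D³N_a) = (68.2×10³ × 5.6⁴) / (8 × 63.0³ × 19)
  = 6.70713e+07 / 3.80071e+07 = 1.7647 N/mm

1.76 N/mm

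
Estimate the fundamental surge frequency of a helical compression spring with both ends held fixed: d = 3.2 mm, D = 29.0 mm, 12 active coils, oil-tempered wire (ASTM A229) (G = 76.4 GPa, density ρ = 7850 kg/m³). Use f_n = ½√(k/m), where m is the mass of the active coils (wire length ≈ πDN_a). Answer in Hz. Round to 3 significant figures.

k = Gd⁴/(8D³N_a) = (76.4×10³)(3.2⁴)/(8·29.0³·12) = 3.4216 N/mm = 3421.6 N/m
Wire length L = πDN_a = π·29.0·12 = 1093.3 mm
m = ρ·(πd²/4)·L = 7850 × 8.0425×10⁻⁶ m² × 1.0933 m = 0.069022 kg
f_n = ½√(k/m) = 0.5·√(3421.6/0.069022) = 0.5·√(49572) = 111.32 Hz

111 Hz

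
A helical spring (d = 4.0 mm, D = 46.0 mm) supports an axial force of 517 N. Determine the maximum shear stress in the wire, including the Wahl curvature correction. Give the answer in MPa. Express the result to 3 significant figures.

Spring index C = D/d = 46.0/4.0 = 11.5000
K_W = (4C−1)/(4C−4) + 0.615/C = 45.000/42.000 + 0.0535 = 1.1249
τ₀ = 8FD/(πd³) = 8·517·46.0/(π·4.0³) = 190256/201.06 = 946.26 MPa
τ_max = K·τ₀ = 1.1249 × 946.26 = 1064.4 MPa

1060 MPa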